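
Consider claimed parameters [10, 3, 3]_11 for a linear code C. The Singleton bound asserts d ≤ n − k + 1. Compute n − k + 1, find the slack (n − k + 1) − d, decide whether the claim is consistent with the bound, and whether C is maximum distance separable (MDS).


Singleton RHS = n − k + 1 = 8, slack = 5, bound satisfied, not MDS.

Singleton bound: d ≤ n − k + 1.
Here n = 10, k = 3, so n − k + 1 = 8.
Given d = 3, check d ≤ 8: YES.
Slack = (n − k + 1) − d = 5.
The code is NOT MDS (slack = 5 > 0).
Description: the claimed parameters are [10, 3, 3]_11; such a code would be non-MDS.


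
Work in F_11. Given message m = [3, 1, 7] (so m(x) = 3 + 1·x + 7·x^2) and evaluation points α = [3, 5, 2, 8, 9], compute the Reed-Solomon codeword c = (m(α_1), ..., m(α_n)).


c = [3, 7, 0, 8, 7]

Message polynomial: m(x) = 3 + 1·x + 7·x^2 (mod 11).
For each evaluation point α_i, compute m(α_i) mod 11:
  α_1 = 3: Horner steps 7 → 0 → 3, so m(3) = 3.
  α_2 = 5: Horner steps 7 → 3 → 7, so m(5) = 7.
  α_3 = 2: Horner steps 7 → 4 → 0, so m(2) = 0.
  α_4 = 8: Horner steps 7 → 2 → 8, so m(8) = 8.
  α_5 = 9: Horner steps 7 → 9 → 7, so m(9) = 7.
Codeword c = [3, 7, 0, 8, 7] ∈ F_11^5.


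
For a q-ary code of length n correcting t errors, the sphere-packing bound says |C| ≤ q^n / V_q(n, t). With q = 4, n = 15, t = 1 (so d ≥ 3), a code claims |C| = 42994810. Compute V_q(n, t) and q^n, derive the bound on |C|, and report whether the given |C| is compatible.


V_q(n, t) = 46, q^n = 1073741824, Hamming bound = 23342213, |C| = 42994810 > bound (violated).

Step 1: Compute V_q(n, t) = Σ_{j=0}^1 C(n, j) (q−1)^j.
  j = 0: C(15,0)·(3)^0 = 1·1 = 1.
  j = 1: C(15,1)·(3)^1 = 15·3 = 45.
  V_q(n, t) = 1 + 45 = 46.
Step 2: q^n = 4^15 = 1073741824.
Step 3: Hamming bound ⌊q^n / V_q(n,t)⌋ = ⌊1073741824/46⌋ = 23342213.
Step 4: Compare |C| = 42994810 to 23342213: violated.
The claimed |C| lies above the Hamming bound, so no 4-ary code of length 15 with d ≥ 3 can have 42994810 codewords.


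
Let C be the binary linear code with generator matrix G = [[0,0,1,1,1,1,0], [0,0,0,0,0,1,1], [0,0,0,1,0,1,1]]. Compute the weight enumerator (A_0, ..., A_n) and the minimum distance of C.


Weight distribution: A_0 = 1, A_1 = 1, A_2 = 1, A_3 = 3, A_4 = 2. Minimum distance d = 1.

Enumerate all 2^3 = 8 messages m ∈ F_2^3.
For each, compute codeword c = mG in F_2^7, then tally its weight.
  m = 000 → c = 0000000, weight = 0.
  m = 100 → c = 0011110, weight = 4.
  m = 010 → c = 0000011, weight = 2.
  m = 110 → c = 0011101, weight = 4.
  m = 001 → c = 0001011, weight = 3.
  m = 101 → c = 0010101, weight = 3.
  m = 011 → c = 0001000, weight = 1.
  m = 111 → c = 0010110, weight = 3.
Tally weights:
  weight 0: 1 codewords.
  weight 1: 1 codewords.
  weight 2: 1 codewords.
  weight 3: 3 codewords.
  weight 4: 2 codewords.
Minimum distance d = smallest w > 0 with A_w > 0 = 1.
Sanity: Σ A_w = 8 = 2^3 = 8 ✓.


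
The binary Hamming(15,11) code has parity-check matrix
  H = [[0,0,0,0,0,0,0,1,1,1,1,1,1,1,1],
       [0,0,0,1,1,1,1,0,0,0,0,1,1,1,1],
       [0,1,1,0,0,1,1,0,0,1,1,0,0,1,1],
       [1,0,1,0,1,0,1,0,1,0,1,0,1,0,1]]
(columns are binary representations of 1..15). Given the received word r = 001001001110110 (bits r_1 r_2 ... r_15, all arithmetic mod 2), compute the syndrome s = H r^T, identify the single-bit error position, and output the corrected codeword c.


s = (1, 1, 1, 0)^T, error position = 14, corrected codeword c = 001001001110100

Compute s = H r^T mod 2 one row at a time:
  s_1 = 0 + 1 + 1 + 1 + 0 + 1 + 1 + 0 = 5 ≡ 1 (mod 2).
  s_2 = 0 + 0 + 1 + 0 + 0 + 1 + 1 + 0 = 3 ≡ 1 (mod 2).
  s_3 = 0 + 1 + 1 + 0 + 1 + 1 + 1 + 0 = 5 ≡ 1 (mod 2).
  s_4 = 0 + 1 + 0 + 0 + 1 + 1 + 1 + 0 = 4 ≡ 0 (mod 2).
s = (1, 1, 1, 0)^T — this equals column 14 of H (binary 1110), so error is at position 14.
Correct: flip bit 14 of r = 001001001110110 to get c = 001001001110100.


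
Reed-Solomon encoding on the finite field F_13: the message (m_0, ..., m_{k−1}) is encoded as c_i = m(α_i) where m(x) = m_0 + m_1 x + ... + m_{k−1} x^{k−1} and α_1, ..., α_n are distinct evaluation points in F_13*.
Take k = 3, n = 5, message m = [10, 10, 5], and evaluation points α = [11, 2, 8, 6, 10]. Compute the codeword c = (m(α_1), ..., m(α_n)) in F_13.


c = [10, 11, 7, 3, 12]

Message polynomial: m(x) = 10 + 10·x + 5·x^2 (mod 13).
For each evaluation point α_i, compute m(α_i) mod 13:
  α_1 = 11: Horner steps 5 → 0 → 10, so m(11) = 10.
  α_2 = 2: Horner steps 5 → 7 → 11, so m(2) = 11.
  α_3 = 8: Horner steps 5 → 11 → 7, so m(8) = 7.
  α_4 = 6: Horner steps 5 → 1 → 3, so m(6) = 3.
  α_5 = 10: Horner steps 5 → 8 → 12, so m(10) = 12.
Codeword c = [10, 11, 7, 3, 12] ∈ F_13^5.


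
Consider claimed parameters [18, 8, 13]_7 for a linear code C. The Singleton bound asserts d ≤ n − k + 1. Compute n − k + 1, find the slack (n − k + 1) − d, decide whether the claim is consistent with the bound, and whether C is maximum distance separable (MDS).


Singleton RHS = n − k + 1 = 11, slack = -2, bound violated (no such code; not MDS).

Singleton bound: d ≤ n − k + 1.
Here n = 18, k = 8, so n − k + 1 = 11.
Given d = 13, check d ≤ 11: NO.
Slack = (n − k + 1) − d = -2.
The slack is negative: d = 13 exceeds n − k + 1 = 11 by 2, so the Singleton bound is violated and no linear [18, 8, 13]_7 code can exist. In particular it is not MDS (MDS requires d = n − k + 1 exactly).
Description: the claimed parameters are [18, 8, 13]_7; such a code would be impossible (violates the Singleton bound).


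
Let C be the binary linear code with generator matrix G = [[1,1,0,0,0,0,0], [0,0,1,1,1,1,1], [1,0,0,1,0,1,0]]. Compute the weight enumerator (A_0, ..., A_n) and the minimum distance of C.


Weight distribution: A_0 = 1, A_2 = 1, A_3 = 2, A_4 = 2, A_5 = 1, A_7 = 1. Minimum distance d = 2.

Enumerate all 2^3 = 8 messages m ∈ F_2^3.
For each, compute codeword c = mG in F_2^7, then tally its weight.
  m = 000 → c = 0000000, weight = 0.
  m = 100 → c = 1100000, weight = 2.
  m = 010 → c = 0011111, weight = 5.
  m = 110 → c = 1111111, weight = 7.
  m = 001 → c = 1001010, weight = 3.
  m = 101 → c = 0101010, weight = 3.
  m = 011 → c = 1010101, weight = 4.
  m = 111 → c = 0110101, weight = 4.
Tally weights:
  weight 0: 1 codewords.
  weight 2: 1 codewords.
  weight 3: 2 codewords.
  weight 4: 2 codewords.
  weight 5: 1 codewords.
  weight 7: 1 codewords.
Minimum distance d = smallest w > 0 with A_w > 0 = 2.
Sanity: Σ A_w = 8 = 2^3 = 8 ✓.


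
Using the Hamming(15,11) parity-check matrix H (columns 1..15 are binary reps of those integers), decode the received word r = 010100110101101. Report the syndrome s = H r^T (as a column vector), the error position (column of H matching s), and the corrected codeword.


s = (1, 1, 0, 1)^T, error position = 13, corrected codeword c = 010100110101001

Compute s = H r^T mod 2 one row at a time:
  s_1 = 1 + 0 + 1 + 0 + 1 + 1 + 0 + 1 = 5 ≡ 1 (mod 2).
  s_2 = 1 + 0 + 0 + 1 + 1 + 1 + 0 + 1 = 5 ≡ 1 (mod 2).
  s_3 = 1 + 0 + 0 + 1 + 1 + 0 + 0 + 1 = 4 ≡ 0 (mod 2).
  s_4 = 0 + 0 + 0 + 1 + 0 + 0 + 1 + 1 = 3 ≡ 1 (mod 2).
s = (1, 1, 0, 1)^T — this equals column 13 of H (binary 1101), so error is at position 13.
Correct: flip bit 13 of r = 010100110101101 to get c = 010100110101001.


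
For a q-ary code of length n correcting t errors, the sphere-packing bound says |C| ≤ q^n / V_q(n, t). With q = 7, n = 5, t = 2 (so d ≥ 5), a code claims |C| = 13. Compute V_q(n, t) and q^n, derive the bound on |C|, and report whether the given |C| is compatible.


V_q(n, t) = 391, q^n = 16807, Hamming bound = 42, |C| = 13 ≤ bound (satisfied).

Step 1: Compute V_q(n, t) = Σ_{j=0}^2 C(n, j) (q−1)^j.
  j = 0: C(5,0)·(6)^0 = 1·1 = 1.
  j = 1: C(5,1)·(6)^1 = 5·6 = 30.
  j = 2: C(5,2)·(6)^2 = 10·36 = 360.
  V_q(n, t) = 1 + 30 + 360 = 391.
Step 2: q^n = 7^5 = 16807.
Step 3: Hamming bound ⌊q^n / V_q(n,t)⌋ = ⌊16807/391⌋ = 42.
Step 4: Compare |C| = 13 to 42: satisfied.
The claimed |C| lies below the Hamming bound.


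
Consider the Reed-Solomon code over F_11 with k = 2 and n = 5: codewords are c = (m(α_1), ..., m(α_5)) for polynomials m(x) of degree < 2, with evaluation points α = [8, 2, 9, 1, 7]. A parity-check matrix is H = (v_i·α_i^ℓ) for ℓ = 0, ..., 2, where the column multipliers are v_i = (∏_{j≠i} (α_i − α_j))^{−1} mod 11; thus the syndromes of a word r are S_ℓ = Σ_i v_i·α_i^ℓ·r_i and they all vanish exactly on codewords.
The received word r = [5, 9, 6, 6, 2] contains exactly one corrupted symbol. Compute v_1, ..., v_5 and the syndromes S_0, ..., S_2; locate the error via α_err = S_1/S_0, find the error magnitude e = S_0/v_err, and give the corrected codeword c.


S = (10, 2, 7), error at position 3, error magnitude e = 9, c = [5, 9, 8, 6, 2].

Step 1: column multipliers v_i = (∏_{j≠i}(α_i − α_j))^{−1} mod 11.
  i = 1 (α = 8): (8−2)(8−9)(8−1)(8−7) = 6·(−1)·7·1 = −42 ≡ 2, so v_1 = 2^{−1} = 6 (mod 11).
  i = 2 (α = 2): (2−8)(2−9)(2−1)(2−7) = (−6)·(−7)·1·(−5) = −210 ≡ 10, so v_2 = 10^{−1} = 10 (mod 11).
  i = 3 (α = 9): (9−8)(9−2)(9−1)(9−7) = 1·7·8·2 = 112 ≡ 2, so v_3 = 2^{−1} = 6 (mod 11).
  i = 4 (α = 1): (1−8)(1−2)(1−9)(1−7) = (−7)·(−1)·(−8)·(−6) = 336 ≡ 6, so v_4 = 6^{−1} = 2 (mod 11).
  i = 5 (α = 7): (7−8)(7−2)(7−9)(7−1) = (−1)·5·(−2)·6 = 60 ≡ 5, so v_5 = 5^{−1} = 9 (mod 11).
  v = [6, 10, 6, 2, 9].
Step 2: syndromes of r = [5, 9, 6, 6, 2] (all sums mod 11).
  S_0 = Σ v_i r_i = 6·5 + 10·9 + 6·6 + 2·6 + 9·2 = 186 ≡ 10.
  S_1 = Σ v_i α_i r_i = 6·8·5 + 10·2·9 + 6·9·6 + 2·1·6 + 9·7·2 = 882 ≡ 2.
  α_i^2 mod 11 = [9, 4, 4, 1, 5].
  S_2 = Σ v_i α_i^2 r_i = 6·9·5 + 10·4·9 + 6·4·6 + 2·1·6 + 9·5·2 = 876 ≡ 7.
  S = (10, 2, 7) ≠ 0, so r is not a codeword (an error is present).
Step 3: locate the error. For a single error e at position i, S_ℓ = v_i·e·α_i^ℓ, so α_err = S_1/S_0.
  S_0^{−1} = 10^{−1} = 10 (mod 11), so α_err = 2·10 = 20 ≡ 9 = α_3. Error position i = 3.
  Consistency check: S_2/S_1 = 7·6 = 42 ≡ 9 = α_err ✓ (single-error assumption holds).
Step 4: error magnitude e = S_0/v_3 = S_0·∏_{j≠3}(α_3 − α_j) = 10·2 = 20 ≡ 9 (mod 11).
Step 5: correct position 3: c_3 = r_3 − e = 6 − 9 ≡ 8 (mod 11). Hence c = [5, 9, 8, 6, 2].
  Check: interpolating c through the α_i gives m(x) = 3 + 3·x (degree < 2) with m(α_i) = c_i for every i, so c is indeed a codeword.


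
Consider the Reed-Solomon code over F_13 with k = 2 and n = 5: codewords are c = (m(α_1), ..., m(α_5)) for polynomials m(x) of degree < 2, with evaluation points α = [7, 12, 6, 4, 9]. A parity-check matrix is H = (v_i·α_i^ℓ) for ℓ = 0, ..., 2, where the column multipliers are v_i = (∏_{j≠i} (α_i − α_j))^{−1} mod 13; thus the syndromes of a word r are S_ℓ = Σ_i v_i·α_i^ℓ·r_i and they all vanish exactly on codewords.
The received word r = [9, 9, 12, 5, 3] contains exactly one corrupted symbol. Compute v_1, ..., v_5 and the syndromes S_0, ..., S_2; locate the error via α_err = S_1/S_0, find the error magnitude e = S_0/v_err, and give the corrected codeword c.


S = (3, 10, 3), error at position 2, error magnitude e = 2, c = [9, 7, 12, 5, 3].

Step 1: column multipliers v_i = (∏_{j≠i}(α_i − α_j))^{−1} mod 13.
  i = 1 (α = 7): (7−12)(7−6)(7−4)(7−9) = (−5)·1·3·(−2) = 30 ≡ 4, so v_1 = 4^{−1} = 10 (mod 13).
  i = 2 (α = 12): (12−7)(12−6)(12−4)(12−9) = 5·6·8·3 = 720 ≡ 5, so v_2 = 5^{−1} = 8 (mod 13).
  i = 3 (α = 6): (6−7)(6−12)(6−4)(6−9) = (−1)·(−6)·2·(−3) = −36 ≡ 3, so v_3 = 3^{−1} = 9 (mod 13).
  i = 4 (α = 4): (4−7)(4−12)(4−6)(4−9) = (−3)·(−8)·(−2)·(−5) = 240 ≡ 6, so v_4 = 6^{−1} = 11 (mod 13).
  i = 5 (α = 9): (9−7)(9−12)(9−6)(9−4) = 2·(−3)·3·5 = −90 ≡ 1, so v_5 = 1^{−1} = 1 (mod 13).
  v = [10, 8, 9, 11, 1].
Step 2: syndromes of r = [9, 9, 12, 5, 3] (all sums mod 13).
  S_0 = Σ v_i r_i = 10·9 + 8·9 + 9·12 + 11·5 + 1·3 = 328 ≡ 3.
  S_1 = Σ v_i α_i r_i = 10·7·9 + 8·12·9 + 9·6·12 + 11·4·5 + 1·9·3 = 2389 ≡ 10.
  α_i^2 mod 13 = [10, 1, 10, 3, 3].
  S_2 = Σ v_i α_i^2 r_i = 10·10·9 + 8·1·9 + 9·10·12 + 11·3·5 + 1·3·3 = 2226 ≡ 3.
  S = (3, 10, 3) ≠ 0, so r is not a codeword (an error is present).
Step 3: locate the error. For a single error e at position i, S_ℓ = v_i·e·α_i^ℓ, so α_err = S_1/S_0.
  S_0^{−1} = 3^{−1} = 9 (mod 13), so α_err = 10·9 = 90 ≡ 12 = α_2. Error position i = 2.
  Consistency check: S_2/S_1 = 3·4 = 12 ≡ 12 = α_err ✓ (single-error assumption holds).
Step 4: error magnitude e = S_0/v_2 = S_0·∏_{j≠2}(α_2 − α_j) = 3·5 = 15 ≡ 2 (mod 13).
Step 5: correct position 2: c_2 = r_2 − e = 9 − 2 ≡ 7 (mod 13). Hence c = [9, 7, 12, 5, 3].
  Check: interpolating c through the α_i gives m(x) = 4 + 10·x (degree < 2) with m(α_i) = c_i for every i, so c is indeed a codeword.


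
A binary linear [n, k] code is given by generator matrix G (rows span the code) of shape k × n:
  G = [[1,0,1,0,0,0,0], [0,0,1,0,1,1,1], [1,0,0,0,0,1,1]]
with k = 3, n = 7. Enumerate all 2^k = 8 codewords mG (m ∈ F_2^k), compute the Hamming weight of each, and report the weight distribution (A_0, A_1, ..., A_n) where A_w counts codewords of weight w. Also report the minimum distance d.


Weight distribution: A_0 = 1, A_1 = 1, A_2 = 1, A_3 = 3, A_4 = 2. Minimum distance d = 1.

Enumerate all 2^3 = 8 messages m ∈ F_2^3.
For each, compute codeword c = mG in F_2^7, then tally its weight.
  m = 000 → c = 0000000, weight = 0.
  m = 100 → c = 1010000, weight = 2.
  m = 010 → c = 0010111, weight = 4.
  m = 110 → c = 1000111, weight = 4.
  m = 001 → c = 1000011, weight = 3.
  m = 101 → c = 0010011, weight = 3.
  m = 011 → c = 1010100, weight = 3.
  m = 111 → c = 0000100, weight = 1.
Tally weights:
  weight 0: 1 codewords.
  weight 1: 1 codewords.
  weight 2: 1 codewords.
  weight 3: 3 codewords.
  weight 4: 2 codewords.
Minimum distance d = smallest w > 0 with A_w > 0 = 1.
Sanity: Σ A_w = 8 = 2^3 = 8 ✓.


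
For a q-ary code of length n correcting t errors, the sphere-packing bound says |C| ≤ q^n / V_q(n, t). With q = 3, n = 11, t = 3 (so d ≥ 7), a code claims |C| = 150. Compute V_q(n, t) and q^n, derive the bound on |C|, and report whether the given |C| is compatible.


V_q(n, t) = 1563, q^n = 177147, Hamming bound = 113, |C| = 150 > bound (violated).

Step 1: Compute V_q(n, t) = Σ_{j=0}^3 C(n, j) (q−1)^j.
  j = 0: C(11,0)·(2)^0 = 1·1 = 1.
  j = 1: C(11,1)·(2)^1 = 11·2 = 22.
  j = 2: C(11,2)·(2)^2 = 55·4 = 220.
  j = 3: C(11,3)·(2)^3 = 165·8 = 1320.
  V_q(n, t) = 1 + 22 + 220 + 1320 = 1563.
Step 2: q^n = 3^11 = 177147.
Step 3: Hamming bound ⌊q^n / V_q(n,t)⌋ = ⌊177147/1563⌋ = 113.
Step 4: Compare |C| = 150 to 113: violated.
The claimed |C| lies above the Hamming bound, so no 3-ary code of length 11 with d ≥ 7 can have 150 codewords.


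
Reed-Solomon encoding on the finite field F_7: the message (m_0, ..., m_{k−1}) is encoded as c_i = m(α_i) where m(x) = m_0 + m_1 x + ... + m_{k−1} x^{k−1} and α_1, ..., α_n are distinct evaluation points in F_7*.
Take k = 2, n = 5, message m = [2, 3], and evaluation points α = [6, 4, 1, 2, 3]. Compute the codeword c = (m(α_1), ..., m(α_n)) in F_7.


c = [6, 0, 5, 1, 4]

Message polynomial: m(x) = 2 + 3·x (mod 7).
For each evaluation point α_i, compute m(α_i) mod 7:
  α_1 = 6: Horner steps 3 → 6, so m(6) = 6.
  α_2 = 4: Horner steps 3 → 0, so m(4) = 0.
  α_3 = 1: Horner steps 3 → 5, so m(1) = 5.
  α_4 = 2: Horner steps 3 → 1, so m(2) = 1.
  α_5 = 3: Horner steps 3 → 4, so m(3) = 4.
Codeword c = [6, 0, 5, 1, 4] ∈ F_7^5.


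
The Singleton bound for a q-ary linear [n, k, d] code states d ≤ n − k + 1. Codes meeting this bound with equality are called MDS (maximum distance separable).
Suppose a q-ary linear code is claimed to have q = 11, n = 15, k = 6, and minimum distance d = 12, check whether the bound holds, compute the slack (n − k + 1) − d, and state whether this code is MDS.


Singleton RHS = n − k + 1 = 10, slack = -2, bound violated (no such code; not MDS).

Singleton bound: d ≤ n − k + 1.
Here n = 15, k = 6, so n − k + 1 = 10.
Given d = 12, check d ≤ 10: NO.
Slack = (n − k + 1) − d = -2.
The slack is negative: d = 12 exceeds n − k + 1 = 10 by 2, so the Singleton bound is violated and no linear [15, 6, 12]_11 code can exist. In particular it is not MDS (MDS requires d = n − k + 1 exactly).
Description: the claimed parameters are [15, 6, 12]_11; such a code would be impossible (violates the Singleton bound).


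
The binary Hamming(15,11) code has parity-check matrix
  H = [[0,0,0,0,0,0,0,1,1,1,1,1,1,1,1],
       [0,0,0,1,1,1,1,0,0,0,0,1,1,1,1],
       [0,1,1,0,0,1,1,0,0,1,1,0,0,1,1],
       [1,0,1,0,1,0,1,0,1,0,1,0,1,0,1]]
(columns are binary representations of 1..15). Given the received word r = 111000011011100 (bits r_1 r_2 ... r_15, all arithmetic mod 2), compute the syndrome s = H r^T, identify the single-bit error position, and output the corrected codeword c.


s = (1, 0, 1, 1)^T, error position = 11, corrected codeword c = 111000011001100

Compute s = H r^T mod 2 one row at a time:
  s_1 = 1 + 1 + 0 + 1 + 1 + 1 + 0 + 0 = 5 ≡ 1 (mod 2).
  s_2 = 0 + 0 + 0 + 0 + 1 + 1 + 0 + 0 = 2 ≡ 0 (mod 2).
  s_3 = 1 + 1 + 0 + 0 + 0 + 1 + 0 + 0 = 3 ≡ 1 (mod 2).
  s_4 = 1 + 1 + 0 + 0 + 1 + 1 + 1 + 0 = 5 ≡ 1 (mod 2).
s = (1, 0, 1, 1)^T — this equals column 11 of H (binary 1011), so error is at position 11.
Correct: flip bit 11 of r = 111000011011100 to get c = 111000011001100.


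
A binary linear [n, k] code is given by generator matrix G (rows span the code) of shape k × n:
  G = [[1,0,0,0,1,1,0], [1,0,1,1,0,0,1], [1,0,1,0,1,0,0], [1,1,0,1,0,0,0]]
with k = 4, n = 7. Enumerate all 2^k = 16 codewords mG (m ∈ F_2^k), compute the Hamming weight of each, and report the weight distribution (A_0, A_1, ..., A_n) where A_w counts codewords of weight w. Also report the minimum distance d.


Weight distribution: A_0 = 1, A_2 = 1, A_3 = 6, A_4 = 5, A_5 = 2, A_6 = 1. Minimum distance d = 2.

Enumerate all 2^4 = 16 messages m ∈ F_2^4.
For each, compute codeword c = mG in F_2^7, then tally its weight.
  m = 0000 → c = 0000000, weight = 0.
  m = 1000 → c = 1000110, weight = 3.
  m = 0100 → c = 1011001, weight = 4.
  m = 1100 → c = 0011111, weight = 5.
  m = 0010 → c = 1010100, weight = 3.
  m = 1010 → c = 0010010, weight = 2.
  m = 0110 → c = 0001101, weight = 3.
  m = 1110 → c = 1001011, weight = 4.
  m = 0001 → c = 1101000, weight = 3.
  m = 1001 → c = 0101110, weight = 4.
  m = 0101 → c = 0110001, weight = 3.
  m = 1101 → c = 1110111, weight = 6.
  m = 0011 → c = 0111100, weight = 4.
  m = 1011 → c = 1111010, weight = 5.
  m = 0111 → c = 1100101, weight = 4.
  m = 1111 → c = 0100011, weight = 3.
Tally weights:
  weight 0: 1 codewords.
  weight 2: 1 codewords.
  weight 3: 6 codewords.
  weight 4: 5 codewords.
  weight 5: 2 codewords.
  weight 6: 1 codewords.
Minimum distance d = smallest w > 0 with A_w > 0 = 2.
Sanity: Σ A_w = 16 = 2^4 = 16 ✓.


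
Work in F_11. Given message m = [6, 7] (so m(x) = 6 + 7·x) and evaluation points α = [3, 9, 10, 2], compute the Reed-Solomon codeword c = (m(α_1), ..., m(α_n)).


c = [5, 3, 10, 9]

Message polynomial: m(x) = 6 + 7·x (mod 11).
For each evaluation point α_i, compute m(α_i) mod 11:
  α_1 = 3: Horner steps 7 → 5, so m(3) = 5.
  α_2 = 9: Horner steps 7 → 3, so m(9) = 3.
  α_3 = 10: Horner steps 7 → 10, so m(10) = 10.
  α_4 = 2: Horner steps 7 → 9, so m(2) = 9.
Codeword c = [5, 3, 10, 9] ∈ F_11^4.


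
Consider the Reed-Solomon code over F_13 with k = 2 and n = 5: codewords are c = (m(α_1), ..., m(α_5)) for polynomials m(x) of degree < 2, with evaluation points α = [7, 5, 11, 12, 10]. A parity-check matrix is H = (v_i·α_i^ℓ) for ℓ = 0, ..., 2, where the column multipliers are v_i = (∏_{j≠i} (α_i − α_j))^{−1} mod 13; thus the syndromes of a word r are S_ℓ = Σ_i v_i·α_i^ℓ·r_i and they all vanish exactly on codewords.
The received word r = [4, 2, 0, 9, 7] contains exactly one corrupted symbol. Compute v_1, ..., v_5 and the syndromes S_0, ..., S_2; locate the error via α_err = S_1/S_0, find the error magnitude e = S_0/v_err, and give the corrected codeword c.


S = (9, 8, 10), error at position 3, error magnitude e = 5, c = [4, 2, 8, 9, 7].

Step 1: column multipliers v_i = (∏_{j≠i}(α_i − α_j))^{−1} mod 13.
  i = 1 (α = 7): (7−5)(7−11)(7−12)(7−10) = 2·(−4)·(−5)·(−3) = −120 ≡ 10, so v_1 = 10^{−1} = 4 (mod 13).
  i = 2 (α = 5): (5−7)(5−11)(5−12)(5−10) = (−2)·(−6)·(−7)·(−5) = 420 ≡ 4, so v_2 = 4^{−1} = 10 (mod 13).
  i = 3 (α = 11): (11−7)(11−5)(11−12)(11−10) = 4·6·(−1)·1 = −24 ≡ 2, so v_3 = 2^{−1} = 7 (mod 13).
  i = 4 (α = 12): (12−7)(12−5)(12−11)(12−10) = 5·7·1·2 = 70 ≡ 5, so v_4 = 5^{−1} = 8 (mod 13).
  i = 5 (α = 10): (10−7)(10−5)(10−11)(10−12) = 3·5·(−1)·(−2) = 30 ≡ 4, so v_5 = 4^{−1} = 10 (mod 13).
  v = [4, 10, 7, 8, 10].
Step 2: syndromes of r = [4, 2, 0, 9, 7] (all sums mod 13).
  S_0 = Σ v_i r_i = 4·4 + 10·2 + 7·0 + 8·9 + 10·7 = 178 ≡ 9.
  S_1 = Σ v_i α_i r_i = 4·7·4 + 10·5·2 + 7·11·0 + 8·12·9 + 10·10·7 = 1776 ≡ 8.
  α_i^2 mod 13 = [10, 12, 4, 1, 9].
  S_2 = Σ v_i α_i^2 r_i = 4·10·4 + 10·12·2 + 7·4·0 + 8·1·9 + 10·9·7 = 1102 ≡ 10.
  S = (9, 8, 10) ≠ 0, so r is not a codeword (an error is present).
Step 3: locate the error. For a single error e at position i, S_ℓ = v_i·e·α_i^ℓ, so α_err = S_1/S_0.
  S_0^{−1} = 9^{−1} = 3 (mod 13), so α_err = 8·3 = 24 ≡ 11 = α_3. Error position i = 3.
  Consistency check: S_2/S_1 = 10·5 = 50 ≡ 11 = α_err ✓ (single-error assumption holds).
Step 4: error magnitude e = S_0/v_3 = S_0·∏_{j≠3}(α_3 − α_j) = 9·2 = 18 ≡ 5 (mod 13).
Step 5: correct position 3: c_3 = r_3 − e = 0 − 5 ≡ 8 (mod 13). Hence c = [4, 2, 8, 9, 7].
  Check: interpolating c through the α_i gives m(x) = 10 + 1·x (degree < 2) with m(α_i) = c_i for every i, so c is indeed a codeword.


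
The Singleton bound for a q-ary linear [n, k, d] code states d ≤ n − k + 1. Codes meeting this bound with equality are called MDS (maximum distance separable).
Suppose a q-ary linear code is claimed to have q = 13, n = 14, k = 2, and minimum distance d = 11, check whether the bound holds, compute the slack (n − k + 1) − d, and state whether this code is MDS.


Singleton RHS = n − k + 1 = 13, slack = 2, bound satisfied, not MDS.

Singleton bound: d ≤ n − k + 1.
Here n = 14, k = 2, so n − k + 1 = 13.
Given d = 11, check d ≤ 13: YES.
Slack = (n − k + 1) − d = 2.
The code is NOT MDS (slack = 2 > 0).
Description: the claimed parameters are [14, 2, 11]_13; such a code would be non-MDS.


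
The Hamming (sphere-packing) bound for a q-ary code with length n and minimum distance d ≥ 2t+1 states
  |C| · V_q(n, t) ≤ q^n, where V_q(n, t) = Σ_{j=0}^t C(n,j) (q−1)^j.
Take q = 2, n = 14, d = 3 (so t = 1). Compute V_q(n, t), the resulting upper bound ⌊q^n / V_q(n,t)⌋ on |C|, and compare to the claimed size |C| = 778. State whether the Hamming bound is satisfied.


V_q(n, t) = 15, q^n = 16384, Hamming bound = 1092, |C| = 778 ≤ bound (satisfied).

Step 1: Compute V_q(n, t) = Σ_{j=0}^1 C(n, j) (q−1)^j.
  j = 0: C(14,0)·(1)^0 = 1·1 = 1.
  j = 1: C(14,1)·(1)^1 = 14·1 = 14.
  V_q(n, t) = 1 + 14 = 15.
Step 2: q^n = 2^14 = 16384.
Step 3: Hamming bound ⌊q^n / V_q(n,t)⌋ = ⌊16384/15⌋ = 1092.
Step 4: Compare |C| = 778 to 1092: satisfied.
The claimed |C| lies below the Hamming bound.


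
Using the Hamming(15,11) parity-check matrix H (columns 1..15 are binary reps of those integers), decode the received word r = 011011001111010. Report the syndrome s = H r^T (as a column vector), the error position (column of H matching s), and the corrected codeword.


s = (1, 0, 0, 0)^T, error position = 8, corrected codeword c = 011011011111010

Compute s = H r^T mod 2 one row at a time:
  s_1 = 0 + 1 + 1 + 1 + 1 + 0 + 1 + 0 = 5 ≡ 1 (mod 2).
  s_2 = 0 + 1 + 1 + 0 + 1 + 0 + 1 + 0 = 4 ≡ 0 (mod 2).
  s_3 = 1 + 1 + 1 + 0 + 1 + 1 + 1 + 0 = 6 ≡ 0 (mod 2).
  s_4 = 0 + 1 + 1 + 0 + 1 + 1 + 0 + 0 = 4 ≡ 0 (mod 2).
s = (1, 0, 0, 0)^T — this equals column 8 of H (binary 1000), so error is at position 8.
Correct: flip bit 8 of r = 011011001111010 to get c = 011011011111010.


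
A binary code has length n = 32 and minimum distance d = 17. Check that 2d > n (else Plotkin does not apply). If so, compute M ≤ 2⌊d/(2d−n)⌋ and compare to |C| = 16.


Plotkin bound M ≤ 16; given |C| = 16 ≤ bound (satisfied).

Check applicability: 2d = 34, n = 32.
2d − n = 2 > 0, so Plotkin applies.
Compute d/(2d−n) = 17/2 ≈ 8.5000.
⌊d/(2d−n)⌋ = 8.
Plotkin bound: M ≤ 2·8 = 16.
Given |C| = 16, check: satisfied.
This |C| is at the Plotkin bound.


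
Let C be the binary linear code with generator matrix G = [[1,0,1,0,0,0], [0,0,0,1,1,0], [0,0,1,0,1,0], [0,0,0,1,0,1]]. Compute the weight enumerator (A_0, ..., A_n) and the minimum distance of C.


Weight distribution: A_0 = 1, A_2 = 10, A_4 = 5. Minimum distance d = 2.

Enumerate all 2^4 = 16 messages m ∈ F_2^4.
For each, compute codeword c = mG in F_2^6, then tally its weight.
  m = 0000 → c = 000000, weight = 0.
  m = 1000 → c = 101000, weight = 2.
  m = 0100 → c = 000110, weight = 2.
  m = 1100 → c = 101110, weight = 4.
  m = 0010 → c = 001010, weight = 2.
  m = 1010 → c = 100010, weight = 2.
  m = 0110 → c = 001100, weight = 2.
  m = 1110 → c = 100100, weight = 2.
  m = 0001 → c = 000101, weight = 2.
  m = 1001 → c = 101101, weight = 4.
  m = 0101 → c = 000011, weight = 2.
  m = 1101 → c = 101011, weight = 4.
  m = 0011 → c = 001111, weight = 4.
  m = 1011 → c = 100111, weight = 4.
  m = 0111 → c = 001001, weight = 2.
  m = 1111 → c = 100001, weight = 2.
Tally weights:
  weight 0: 1 codewords.
  weight 2: 10 codewords.
  weight 4: 5 codewords.
Minimum distance d = smallest w > 0 with A_w > 0 = 2.
Sanity: Σ A_w = 16 = 2^4 = 16 ✓.


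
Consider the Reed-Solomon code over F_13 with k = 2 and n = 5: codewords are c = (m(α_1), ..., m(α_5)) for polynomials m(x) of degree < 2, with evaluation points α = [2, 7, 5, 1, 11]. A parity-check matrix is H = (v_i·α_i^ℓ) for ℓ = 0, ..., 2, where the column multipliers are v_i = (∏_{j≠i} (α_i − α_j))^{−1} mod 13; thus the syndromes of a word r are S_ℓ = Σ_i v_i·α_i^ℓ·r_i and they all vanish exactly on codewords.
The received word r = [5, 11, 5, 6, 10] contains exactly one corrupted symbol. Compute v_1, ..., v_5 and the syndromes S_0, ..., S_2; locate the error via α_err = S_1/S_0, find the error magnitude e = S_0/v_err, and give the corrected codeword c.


S = (6, 12, 11), error at position 1, error magnitude e = 9, c = [9, 11, 5, 6, 10].

Step 1: column multipliers v_i = (∏_{j≠i}(α_i − α_j))^{−1} mod 13.
  i = 1 (α = 2): (2−7)(2−5)(2−1)(2−11) = (−5)·(−3)·1·(−9) = −135 ≡ 8, so v_1 = 8^{−1} = 5 (mod 13).
  i = 2 (α = 7): (7−2)(7−5)(7−1)(7−11) = 5·2·6·(−4) = −240 ≡ 7, so v_2 = 7^{−1} = 2 (mod 13).
  i = 3 (α = 5): (5−2)(5−7)(5−1)(5−11) = 3·(−2)·4·(−6) = 144 ≡ 1, so v_3 = 1^{−1} = 1 (mod 13).
  i = 4 (α = 1): (1−2)(1−7)(1−5)(1−11) = (−1)·(−6)·(−4)·(−10) = 240 ≡ 6, so v_4 = 6^{−1} = 11 (mod 13).
  i = 5 (α = 11): (11−2)(11−7)(11−5)(11−1) = 9·4·6·10 = 2160 ≡ 2, so v_5 = 2^{−1} = 7 (mod 13).
  v = [5, 2, 1, 11, 7].
Step 2: syndromes of r = [5, 11, 5, 6, 10] (all sums mod 13).
  S_0 = Σ v_i r_i = 5·5 + 2·11 + 1·5 + 11·6 + 7·10 = 188 ≡ 6.
  S_1 = Σ v_i α_i r_i = 5·2·5 + 2·7·11 + 1·5·5 + 11·1·6 + 7·11·10 = 1065 ≡ 12.
  α_i^2 mod 13 = [4, 10, 12, 1, 4].
  S_2 = Σ v_i α_i^2 r_i = 5·4·5 + 2·10·11 + 1·12·5 + 11·1·6 + 7·4·10 = 726 ≡ 11.
  S = (6, 12, 11) ≠ 0, so r is not a codeword (an error is present).
Step 3: locate the error. For a single error e at position i, S_ℓ = v_i·e·α_i^ℓ, so α_err = S_1/S_0.
  S_0^{−1} = 6^{−1} = 11 (mod 13), so α_err = 12·11 = 132 ≡ 2 = α_1. Error position i = 1.
  Consistency check: S_2/S_1 = 11·12 = 132 ≡ 2 = α_err ✓ (single-error assumption holds).
Step 4: error magnitude e = S_0/v_1 = S_0·∏_{j≠1}(α_1 − α_j) = 6·8 = 48 ≡ 9 (mod 13).
Step 5: correct position 1: c_1 = r_1 − e = 5 − 9 ≡ 9 (mod 13). Hence c = [9, 11, 5, 6, 10].
  Check: interpolating c through the α_i gives m(x) = 3 + 3·x (degree < 2) with m(α_i) = c_i for every i, so c is indeed a codeword.


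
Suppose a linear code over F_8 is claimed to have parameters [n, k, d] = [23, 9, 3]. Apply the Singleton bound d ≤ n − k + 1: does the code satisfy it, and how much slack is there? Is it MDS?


Singleton RHS = n − k + 1 = 15, slack = 12, bound satisfied, not MDS.

Singleton bound: d ≤ n − k + 1.
Here n = 23, k = 9, so n − k + 1 = 15.
Given d = 3, check d ≤ 15: YES.
Slack = (n − k + 1) − d = 12.
The code is NOT MDS (slack = 12 > 0).
Description: the claimed parameters are [23, 9, 3]_8; such a code would be non-MDS.


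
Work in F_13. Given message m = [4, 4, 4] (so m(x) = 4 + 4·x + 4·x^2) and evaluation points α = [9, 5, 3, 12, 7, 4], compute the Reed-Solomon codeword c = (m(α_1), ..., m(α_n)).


c = [0, 7, 0, 4, 7, 6]

Message polynomial: m(x) = 4 + 4·x + 4·x^2 (mod 13).
For each evaluation point α_i, compute m(α_i) mod 13:
  α_1 = 9: Horner steps 4 → 1 → 0, so m(9) = 0.
  α_2 = 5: Horner steps 4 → 11 → 7, so m(5) = 7.
  α_3 = 3: Horner steps 4 → 3 → 0, so m(3) = 0.
  α_4 = 12: Horner steps 4 → 0 → 4, so m(12) = 4.
  α_5 = 7: Horner steps 4 → 6 → 7, so m(7) = 7.
  α_6 = 4: Horner steps 4 → 7 → 6, so m(4) = 6.
Codeword c = [0, 7, 0, 4, 7, 6] ∈ F_13^6.


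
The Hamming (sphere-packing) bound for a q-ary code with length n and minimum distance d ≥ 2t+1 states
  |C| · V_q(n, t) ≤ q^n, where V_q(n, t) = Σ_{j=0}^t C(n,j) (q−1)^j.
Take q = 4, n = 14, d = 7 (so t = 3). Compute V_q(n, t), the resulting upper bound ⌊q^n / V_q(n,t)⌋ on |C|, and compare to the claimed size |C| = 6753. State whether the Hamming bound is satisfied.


V_q(n, t) = 10690, q^n = 268435456, Hamming bound = 25110, |C| = 6753 ≤ bound (satisfied).

Step 1: Compute V_q(n, t) = Σ_{j=0}^3 C(n, j) (q−1)^j.
  j = 0: C(14,0)·(3)^0 = 1·1 = 1.
  j = 1: C(14,1)·(3)^1 = 14·3 = 42.
  j = 2: C(14,2)·(3)^2 = 91·9 = 819.
  j = 3: C(14,3)·(3)^3 = 364·27 = 9828.
  V_q(n, t) = 1 + 42 + 819 + 9828 = 10690.
Step 2: q^n = 4^14 = 268435456.
Step 3: Hamming bound ⌊q^n / V_q(n,t)⌋ = ⌊268435456/10690⌋ = 25110.
Step 4: Compare |C| = 6753 to 25110: satisfied.
The claimed |C| lies below the Hamming bound.


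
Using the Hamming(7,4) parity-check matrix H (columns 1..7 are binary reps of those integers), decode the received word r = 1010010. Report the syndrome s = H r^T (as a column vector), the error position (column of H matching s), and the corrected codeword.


s = (1, 0, 0)^T, error position = 4, corrected codeword c = 1011010

Compute s = H r^T mod 2 one row at a time:
  s_1 = 0 + 0 + 1 + 0 = 1 ≡ 1 (mod 2).
  s_2 = 0 + 1 + 1 + 0 = 2 ≡ 0 (mod 2).
  s_3 = 1 + 1 + 0 + 0 = 2 ≡ 0 (mod 2).
s = (1, 0, 0)^T — this equals column 4 of H (binary 100), so error is at position 4.
Correct: flip bit 4 of r = 1010010 to get c = 1011010.


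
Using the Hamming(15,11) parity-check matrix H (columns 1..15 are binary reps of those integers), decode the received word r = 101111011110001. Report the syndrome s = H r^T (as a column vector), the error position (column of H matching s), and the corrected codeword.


s = (1, 0, 1, 0)^T, error position = 10, corrected codeword c = 101111011010001

Compute s = H r^T mod 2 one row at a time:
  s_1 = 1 + 1 + 1 + 1 + 0 + 0 + 0 + 1 = 5 ≡ 1 (mod 2).
  s_2 = 1 + 1 + 1 + 0 + 0 + 0 + 0 + 1 = 4 ≡ 0 (mod 2).
  s_3 = 0 + 1 + 1 + 0 + 1 + 1 + 0 + 1 = 5 ≡ 1 (mod 2).
  s_4 = 1 + 1 + 1 + 0 + 1 + 1 + 0 + 1 = 6 ≡ 0 (mod 2).
s = (1, 0, 1, 0)^T — this equals column 10 of H (binary 1010), so error is at position 10.
Correct: flip bit 10 of r = 101111011110001 to get c = 101111011010001.


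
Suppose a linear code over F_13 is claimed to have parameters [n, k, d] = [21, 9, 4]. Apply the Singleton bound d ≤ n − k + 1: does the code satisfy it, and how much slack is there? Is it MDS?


Singleton RHS = n − k + 1 = 13, slack = 9, bound satisfied, not MDS.

Singleton bound: d ≤ n − k + 1.
Here n = 21, k = 9, so n − k + 1 = 13.
Given d = 4, check d ≤ 13: YES.
Slack = (n − k + 1) − d = 9.
The code is NOT MDS (slack = 9 > 0).
Description: the claimed parameters are [21, 9, 4]_13; such a code would be non-MDS.


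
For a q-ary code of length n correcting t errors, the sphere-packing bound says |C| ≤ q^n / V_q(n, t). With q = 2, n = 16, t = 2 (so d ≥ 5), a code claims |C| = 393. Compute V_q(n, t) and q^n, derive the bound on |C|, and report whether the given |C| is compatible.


V_q(n, t) = 137, q^n = 65536, Hamming bound = 478, |C| = 393 ≤ bound (satisfied).

Step 1: Compute V_q(n, t) = Σ_{j=0}^2 C(n, j) (q−1)^j.
  j = 0: C(16,0)·(1)^0 = 1·1 = 1.
  j = 1: C(16,1)·(1)^1 = 16·1 = 16.
  j = 2: C(16,2)·(1)^2 = 120·1 = 120.
  V_q(n, t) = 1 + 16 + 120 = 137.
Step 2: q^n = 2^16 = 65536.
Step 3: Hamming bound ⌊q^n / V_q(n,t)⌋ = ⌊65536/137⌋ = 478.
Step 4: Compare |C| = 393 to 478: satisfied.
The claimed |C| lies below the Hamming bound.


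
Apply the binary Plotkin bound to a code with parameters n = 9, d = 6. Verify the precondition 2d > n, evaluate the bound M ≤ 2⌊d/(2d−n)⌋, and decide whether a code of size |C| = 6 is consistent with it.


Plotkin bound M ≤ 4; given |C| = 6 > bound (violated).

Check applicability: 2d = 12, n = 9.
2d − n = 3 > 0, so Plotkin applies.
Compute d/(2d−n) = 6/3 ≈ 2.0000.
⌊d/(2d−n)⌋ = 2.
Plotkin bound: M ≤ 2·2 = 4.
Given |C| = 6, check: VIOLATED.
This |C| is above the Plotkin bound, so no binary code with n = 9, d = 6 and 6 codewords exists.


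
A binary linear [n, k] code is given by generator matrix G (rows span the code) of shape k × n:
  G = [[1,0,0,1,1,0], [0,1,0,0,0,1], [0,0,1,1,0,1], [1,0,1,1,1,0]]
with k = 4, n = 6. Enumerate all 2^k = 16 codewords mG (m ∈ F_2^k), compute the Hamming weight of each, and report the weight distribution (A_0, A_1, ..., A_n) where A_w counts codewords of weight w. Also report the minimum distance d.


Weight distribution: A_0 = 1, A_1 = 1, A_2 = 3, A_3 = 6, A_4 = 3, A_5 = 1, A_6 = 1. Minimum distance d = 1.

Enumerate all 2^4 = 16 messages m ∈ F_2^4.
For each, compute codeword c = mG in F_2^6, then tally its weight.
  m = 0000 → c = 000000, weight = 0.
  m = 1000 → c = 100110, weight = 3.
  m = 0100 → c = 010001, weight = 2.
  m = 1100 → c = 110111, weight = 5.
  m = 0010 → c = 001101, weight = 3.
  m = 1010 → c = 101011, weight = 4.
  m = 0110 → c = 011100, weight = 3.
  m = 1110 → c = 111010, weight = 4.
  m = 0001 → c = 101110, weight = 4.
  m = 1001 → c = 001000, weight = 1.
  m = 0101 → c = 111111, weight = 6.
  m = 1101 → c = 011001, weight = 3.
  m = 0011 → c = 100011, weight = 3.
  m = 1011 → c = 000101, weight = 2.
  m = 0111 → c = 110010, weight = 3.
  m = 1111 → c = 010100, weight = 2.
Tally weights:
  weight 0: 1 codewords.
  weight 1: 1 codewords.
  weight 2: 3 codewords.
  weight 3: 6 codewords.
  weight 4: 3 codewords.
  weight 5: 1 codewords.
  weight 6: 1 codewords.
Minimum distance d = smallest w > 0 with A_w > 0 = 1.
Sanity: Σ A_w = 16 = 2^4 = 16 ✓.


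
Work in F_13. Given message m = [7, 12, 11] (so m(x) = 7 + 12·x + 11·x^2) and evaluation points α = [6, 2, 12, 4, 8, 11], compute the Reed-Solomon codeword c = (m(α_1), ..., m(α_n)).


c = [7, 10, 6, 10, 1, 1]

Message polynomial: m(x) = 7 + 12·x + 11·x^2 (mod 13).
For each evaluation point α_i, compute m(α_i) mod 13:
  α_1 = 6: Horner steps 11 → 0 → 7, so m(6) = 7.
  α_2 = 2: Horner steps 11 → 8 → 10, so m(2) = 10.
  α_3 = 12: Horner steps 11 → 1 → 6, so m(12) = 6.
  α_4 = 4: Horner steps 11 → 4 → 10, so m(4) = 10.
  α_5 = 8: Horner steps 11 → 9 → 1, so m(8) = 1.
  α_6 = 11: Horner steps 11 → 3 → 1, so m(11) = 1.
Codeword c = [7, 10, 6, 10, 1, 1] ∈ F_13^6.


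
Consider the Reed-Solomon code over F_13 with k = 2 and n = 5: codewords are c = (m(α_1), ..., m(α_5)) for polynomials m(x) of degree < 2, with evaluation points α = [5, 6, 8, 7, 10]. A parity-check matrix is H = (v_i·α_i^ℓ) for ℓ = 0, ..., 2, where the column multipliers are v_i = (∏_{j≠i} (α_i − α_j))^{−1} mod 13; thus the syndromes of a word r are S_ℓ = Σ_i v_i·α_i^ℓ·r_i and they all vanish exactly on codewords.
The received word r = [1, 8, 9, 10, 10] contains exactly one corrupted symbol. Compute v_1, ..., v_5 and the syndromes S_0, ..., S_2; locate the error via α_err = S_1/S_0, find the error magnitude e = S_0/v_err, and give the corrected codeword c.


S = (10, 5, 9), error at position 4, error magnitude e = 8, c = [1, 8, 9, 2, 10].

Step 1: column multipliers v_i = (∏_{j≠i}(α_i − α_j))^{−1} mod 13.
  i = 1 (α = 5): (5−6)(5−8)(5−7)(5−10) = (−1)·(−3)·(−2)·(−5) = 30 ≡ 4, so v_1 = 4^{−1} = 10 (mod 13).
  i = 2 (α = 6): (6−5)(6−8)(6−7)(6−10) = 1·(−2)·(−1)·(−4) = −8 ≡ 5, so v_2 = 5^{−1} = 8 (mod 13).
  i = 3 (α = 8): (8−5)(8−6)(8−7)(8−10) = 3·2·1·(−2) = −12 ≡ 1, so v_3 = 1^{−1} = 1 (mod 13).
  i = 4 (α = 7): (7−5)(7−6)(7−8)(7−10) = 2·1·(−1)·(−3) = 6 ≡ 6, so v_4 = 6^{−1} = 11 (mod 13).
  i = 5 (α = 10): (10−5)(10−6)(10−8)(10−7) = 5·4·2·3 = 120 ≡ 3, so v_5 = 3^{−1} = 9 (mod 13).
  v = [10, 8, 1, 11, 9].
Step 2: syndromes of r = [1, 8, 9, 10, 10] (all sums mod 13).
  S_0 = Σ v_i r_i = 10·1 + 8·8 + 1·9 + 11·10 + 9·10 = 283 ≡ 10.
  S_1 = Σ v_i α_i r_i = 10·5·1 + 8·6·8 + 1·8·9 + 11·7·10 + 9·10·10 = 2176 ≡ 5.
  α_i^2 mod 13 = [12, 10, 12, 10, 9].
  S_2 = Σ v_i α_i^2 r_i = 10·12·1 + 8·10·8 + 1·12·9 + 11·10·10 + 9·9·10 = 2778 ≡ 9.
  S = (10, 5, 9) ≠ 0, so r is not a codeword (an error is present).
Step 3: locate the error. For a single error e at position i, S_ℓ = v_i·e·α_i^ℓ, so α_err = S_1/S_0.
  S_0^{−1} = 10^{−1} = 4 (mod 13), so α_err = 5·4 = 20 ≡ 7 = α_4. Error position i = 4.
  Consistency check: S_2/S_1 = 9·8 = 72 ≡ 7 = α_err ✓ (single-error assumption holds).
Step 4: error magnitude e = S_0/v_4 = S_0·∏_{j≠4}(α_4 − α_j) = 10·6 = 60 ≡ 8 (mod 13).
Step 5: correct position 4: c_4 = r_4 − e = 10 − 8 ≡ 2 (mod 13). Hence c = [1, 8, 9, 2, 10].
  Check: interpolating c through the α_i gives m(x) = 5 + 7·x (degree < 2) with m(α_i) = c_i for every i, so c is indeed a codeword.


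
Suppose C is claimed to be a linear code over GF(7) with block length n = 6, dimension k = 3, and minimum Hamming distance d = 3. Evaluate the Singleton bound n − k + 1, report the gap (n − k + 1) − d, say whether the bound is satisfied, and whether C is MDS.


Singleton RHS = n − k + 1 = 4, slack = 1, bound satisfied, not MDS.

Singleton bound: d ≤ n − k + 1.
Here n = 6, k = 3, so n − k + 1 = 4.
Given d = 3, check d ≤ 4: YES.
Slack = (n − k + 1) − d = 1.
The code is NOT MDS (slack = 1 > 0).
Description: the claimed parameters are [6, 3, 3]_7; such a code would be non-MDS.


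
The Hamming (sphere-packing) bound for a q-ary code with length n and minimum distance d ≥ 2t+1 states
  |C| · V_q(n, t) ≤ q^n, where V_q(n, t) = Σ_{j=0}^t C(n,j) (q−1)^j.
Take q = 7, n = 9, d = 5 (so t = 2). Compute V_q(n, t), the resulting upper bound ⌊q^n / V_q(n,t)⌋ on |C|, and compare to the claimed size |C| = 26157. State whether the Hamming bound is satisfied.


V_q(n, t) = 1351, q^n = 40353607, Hamming bound = 29869, |C| = 26157 ≤ bound (satisfied).

Step 1: Compute V_q(n, t) = Σ_{j=0}^2 C(n, j) (q−1)^j.
  j = 0: C(9,0)·(6)^0 = 1·1 = 1.
  j = 1: C(9,1)·(6)^1 = 9·6 = 54.
  j = 2: C(9,2)·(6)^2 = 36·36 = 1296.
  V_q(n, t) = 1 + 54 + 1296 = 1351.
Step 2: q^n = 7^9 = 40353607.
Step 3: Hamming bound ⌊q^n / V_q(n,t)⌋ = ⌊40353607/1351⌋ = 29869.
Step 4: Compare |C| = 26157 to 29869: satisfied.
The claimed |C| lies below the Hamming bound.
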